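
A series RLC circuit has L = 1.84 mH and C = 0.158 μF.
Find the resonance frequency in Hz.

Step 1 — Resonance condition Im(Z)=0 gives ω₀ = 1/√(LC).
Step 2 — ω₀ = 1/√(0.00184·1.58e-07) = 5.865e+04 rad/s.
Step 3 — f₀ = ω₀/(2π) = 9334 Hz.

f₀ = 9334 Hz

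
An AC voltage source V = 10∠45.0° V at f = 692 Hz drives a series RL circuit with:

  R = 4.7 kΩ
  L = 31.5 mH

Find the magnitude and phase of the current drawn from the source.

Step 1 — Angular frequency: ω = 2π·f = 2π·692 = 4348 rad/s.
Step 2 — Component impedances:
  R: Z = R = 4700 Ω
  L: Z = jωL = j·4348·0.0315 = 0 + j137 Ω
Step 3 — Series combination: Z_total = R + L = 4700 + j137 Ω = 4702∠1.7° Ω.
Step 4 — Source phasor: V = 10∠45.0° V = 7.071 + j7.071 V.
Step 5 — Ohm's law: I = V / Z_total = (7.071 + j7.071) / (4700 + j137) = 0.001547 + j0.001459 A.
Step 6 — Convert to polar: |I| = 0.002127 A, ∠I = 43.3°.

I = 0.002127∠43.3° A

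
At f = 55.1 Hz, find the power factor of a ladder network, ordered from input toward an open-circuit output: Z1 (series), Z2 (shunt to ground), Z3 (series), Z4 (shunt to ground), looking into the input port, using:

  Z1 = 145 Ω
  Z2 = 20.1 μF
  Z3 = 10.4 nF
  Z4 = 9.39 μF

Step 1 — Angular frequency: ω = 2π·f = 2π·55.1 = 346.2 rad/s.
Step 2 — Component impedances:
  Z1: Z = R = 145 Ω
  Z2: Z = 1/(jωC) = -j/(ω·C) = 0 - j143.7 Ω
  Z3: Z = 1/(jωC) = -j/(ω·C) = 0 - j2.777e+05 Ω
  Z4: Z = 1/(jωC) = -j/(ω·C) = 0 - j307.6 Ω
Step 3 — Ladder network (open output): work backward from the far end, alternating series and parallel combinations. Z_in = 145 - j143.6 Ω = 204.1∠-44.7° Ω.
Step 4 — Power factor: PF = cos(φ) = Re(Z)/|Z| = 145/204.095 = 0.7105.
Step 5 — Type: Im(Z) = -143.6 ⇒ leading (phase φ = -44.7°).

PF = 0.7105 (leading, φ = -44.7°)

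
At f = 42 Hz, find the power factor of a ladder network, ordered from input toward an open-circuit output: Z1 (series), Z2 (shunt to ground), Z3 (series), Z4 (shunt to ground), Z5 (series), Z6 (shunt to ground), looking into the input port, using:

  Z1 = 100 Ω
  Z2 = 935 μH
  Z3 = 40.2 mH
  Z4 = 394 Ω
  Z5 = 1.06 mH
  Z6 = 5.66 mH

Step 1 — Angular frequency: ω = 2π·f = 2π·42 = 263.9 rad/s.
Step 2 — Component impedances:
  Z1: Z = R = 100 Ω
  Z2: Z = jωL = j·263.9·0.000935 = 0 + j0.2467 Ω
  Z3: Z = jωL = j·263.9·0.0402 = 0 + j10.61 Ω
  Z4: Z = R = 394 Ω
  Z5: Z = jωL = j·263.9·0.00106 = 0 + j0.2797 Ω
  Z6: Z = jωL = j·263.9·0.00566 = 0 + j1.494 Ω
Step 3 — Ladder network (open output): work backward from the far end, alternating series and parallel combinations. Z_in = 100 + j0.2419 Ω = 100∠0.1° Ω.
Step 4 — Power factor: PF = cos(φ) = Re(Z)/|Z| = 100/100 = 1.
Step 5 — Type: Im(Z) = 0.2419 ⇒ lagging (phase φ = 0.1°).

PF = 1 (lagging, φ = 0.1°)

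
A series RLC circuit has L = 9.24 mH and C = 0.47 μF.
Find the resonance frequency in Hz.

Step 1 — Resonance condition Im(Z)=0 gives ω₀ = 1/√(LC).
Step 2 — ω₀ = 1/√(0.00924·4.7e-07) = 1.517e+04 rad/s.
Step 3 — f₀ = ω₀/(2π) = 2415 Hz.

f₀ = 2415 Hz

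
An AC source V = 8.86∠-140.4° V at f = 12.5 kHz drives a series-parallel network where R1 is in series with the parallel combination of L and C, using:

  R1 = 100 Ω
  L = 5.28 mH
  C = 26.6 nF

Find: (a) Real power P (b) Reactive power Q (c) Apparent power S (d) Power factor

Step 1 — Angular frequency: ω = 2π·f = 2π·1.25e+04 = 7.854e+04 rad/s.
Step 2 — Component impedances:
  R1: Z = R = 100 Ω
  L: Z = jωL = j·7.854e+04·0.00528 = 0 + j414.7 Ω
  C: Z = 1/(jωC) = -j/(ω·C) = 0 - j478.7 Ω
Step 3 — Parallel branch: L || C = 1/(1/L + 1/C) = 0 + j3103 Ω.
Step 4 — Series with R1: Z_total = R1 + (L || C) = 100 + j3103 Ω = 3105∠88.2° Ω.
Step 5 — Source phasor: V = 8.86∠-140.4° V = -6.827 - j5.648 V.
Step 6 — Current: I = V / Z = -0.001889 + j0.002139 A = 0.002854∠131.4° A.
Step 7 — Complex power: S = V·I* = 0.0008145 + j0.02527 VA.
Step 8 — Real power: P = Re(S) = 0.0008145 W.
Step 9 — Reactive power: Q = Im(S) = 0.02527 VAR.
Step 10 — Apparent power: |S| = 0.02529 VA.
Step 11 — Power factor: PF = P/|S| = 0.03221 (lagging).

(a) P = 0.0008145 W  (b) Q = 0.02527 VAR  (c) S = 0.02529 VA  (d) PF = 0.03221 (lagging)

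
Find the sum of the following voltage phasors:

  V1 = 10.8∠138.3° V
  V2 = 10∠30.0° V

Step 1 — Convert each phasor to rectangular form:
  V1 = 10.8·(cos(138.3°) + j·sin(138.3°)) = -8.064 + j7.184 V
  V2 = 10·(cos(30.0°) + j·sin(30.0°)) = 8.66 + j5 V
Step 2 — Sum components: V_total = 0.5966 + j12.18 V.
Step 3 — Convert to polar: |V_total| = 12.2 V, ∠V_total = 87.2°.

V_total = 12.2∠87.2° V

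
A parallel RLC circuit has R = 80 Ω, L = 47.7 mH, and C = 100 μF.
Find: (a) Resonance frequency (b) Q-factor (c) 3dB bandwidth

Step 1 — Resonance: ω₀ = 1/√(LC) = 1/√(0.0477·0.0001) = 457.9 rad/s.
Step 2 — f₀ = ω₀/(2π) = 72.87 Hz.
Step 3 — Parallel Q: Q = R/(ω₀L) = 80/(457.9·0.0477) = 3.663.
Step 4 — Bandwidth: Δω = ω₀/Q = 125 rad/s; BW = Δω/(2π) = 19.89 Hz.

(a) f₀ = 72.87 Hz  (b) Q = 3.663  (c) BW = 19.89 Hz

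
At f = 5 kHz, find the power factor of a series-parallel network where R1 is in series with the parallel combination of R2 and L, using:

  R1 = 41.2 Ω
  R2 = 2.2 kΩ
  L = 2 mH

Step 1 — Angular frequency: ω = 2π·f = 2π·5000 = 3.142e+04 rad/s.
Step 2 — Component impedances:
  R1: Z = R = 41.2 Ω
  R2: Z = R = 2200 Ω
  L: Z = jωL = j·3.142e+04·0.002 = 0 + j62.83 Ω
Step 3 — Parallel branch: R2 || L = 1/(1/R2 + 1/L) = 1.793 + j62.78 Ω.
Step 4 — Series with R1: Z_total = R1 + (R2 || L) = 42.99 + j62.78 Ω = 76.09∠55.6° Ω.
Step 5 — Power factor: PF = cos(φ) = Re(Z)/|Z| = 42.99/76.09 = 0.565.
Step 6 — Type: Im(Z) = 62.78 ⇒ lagging (phase φ = 55.6°).

PF = 0.565 (lagging, φ = 55.6°)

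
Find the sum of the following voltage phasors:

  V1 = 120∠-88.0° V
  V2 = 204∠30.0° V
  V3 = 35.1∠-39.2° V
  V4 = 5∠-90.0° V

Step 1 — Convert each phasor to rectangular form:
  V1 = 120·(cos(-88.0°) + j·sin(-88.0°)) = 4.188 - j119.9 V
  V2 = 204·(cos(30.0°) + j·sin(30.0°)) = 176.7 + j102 V
  V3 = 35.1·(cos(-39.2°) + j·sin(-39.2°)) = 27.2 - j22.18 V
  V4 = 5·(cos(-90.0°) + j·sin(-90.0°)) = 0 - j5 V
Step 2 — Sum components: V_total = 208.1 - j45.11 V.
Step 3 — Convert to polar: |V_total| = 212.9 V, ∠V_total = -12.2°.

V_total = 212.9∠-12.2° V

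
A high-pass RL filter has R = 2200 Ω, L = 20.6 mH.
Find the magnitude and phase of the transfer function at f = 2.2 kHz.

Step 1 — Angular frequency: ω = 2π·2200 = 1.382e+04 rad/s.
Step 2 — Transfer function: H(jω) = jωL/(R + jωL).
Step 3 — Numerator jωL = j·284.8; denominator R + jωL = 2200 + j284.8.
Step 4 — H = 0.01648 + j0.1273.
Step 5 — Magnitude: |H| = 0.1284 (-17.8 dB); phase: φ = 82.6°.

|H| = 0.1284 (-17.8 dB), φ = 82.6°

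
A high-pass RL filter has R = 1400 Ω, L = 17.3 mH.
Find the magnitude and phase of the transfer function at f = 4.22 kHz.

Step 1 — Angular frequency: ω = 2π·4220 = 2.652e+04 rad/s.
Step 2 — Transfer function: H(jω) = jωL/(R + jωL).
Step 3 — Numerator jωL = j·458.7; denominator R + jωL = 1400 + j458.7.
Step 4 — H = 0.09695 + j0.2959.
Step 5 — Magnitude: |H| = 0.3114 (-10.1 dB); phase: φ = 71.9°.

|H| = 0.3114 (-10.1 dB), φ = 71.9°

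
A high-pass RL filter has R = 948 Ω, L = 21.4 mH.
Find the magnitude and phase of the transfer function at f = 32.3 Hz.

Step 1 — Angular frequency: ω = 2π·32.3 = 202.9 rad/s.
Step 2 — Transfer function: H(jω) = jωL/(R + jωL).
Step 3 — Numerator jωL = j·4.343; denominator R + jωL = 948 + j4.343.
Step 4 — H = 2.099e-05 + j0.004581.
Step 5 — Magnitude: |H| = 0.004581 (-46.8 dB); phase: φ = 89.7°.

|H| = 0.004581 (-46.8 dB), φ = 89.7°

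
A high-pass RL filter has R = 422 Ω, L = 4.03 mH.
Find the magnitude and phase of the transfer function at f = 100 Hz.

Step 1 — Angular frequency: ω = 2π·100 = 628.3 rad/s.
Step 2 — Transfer function: H(jω) = jωL/(R + jωL).
Step 3 — Numerator jωL = j·2.532; denominator R + jωL = 422 + j2.532.
Step 4 — H = 3.6e-05 + j0.006.
Step 5 — Magnitude: |H| = 0.006 (-44.4 dB); phase: φ = 89.7°.

|H| = 0.006 (-44.4 dB), φ = 89.7°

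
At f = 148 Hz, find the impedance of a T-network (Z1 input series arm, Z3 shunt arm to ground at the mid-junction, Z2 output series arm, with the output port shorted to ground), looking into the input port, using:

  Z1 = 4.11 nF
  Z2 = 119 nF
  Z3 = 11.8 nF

Step 1 — Angular frequency: ω = 2π·f = 2π·148 = 929.9 rad/s.
Step 2 — Component impedances:
  Z1: Z = 1/(jωC) = -j/(ω·C) = 0 - j2.616e+05 Ω
  Z2: Z = 1/(jωC) = -j/(ω·C) = 0 - j9037 Ω
  Z3: Z = 1/(jωC) = -j/(ω·C) = 0 - j9.113e+04 Ω
Step 3 — With the output port shorted to ground, the output series arm Z2 runs from the junction to ground; the shunt arm Z3 also runs from the junction to ground. They appear in parallel: Z3 || Z2 = 0 - j8221 Ω.
Step 4 — Series with input arm Z1: Z_in = Z1 + (Z3 || Z2) = 0 - j2.699e+05 Ω = 2.699e+05∠-90.0° Ω.

Z = 0 - j2.699e+05 Ω = 2.699e+05∠-90.0° Ω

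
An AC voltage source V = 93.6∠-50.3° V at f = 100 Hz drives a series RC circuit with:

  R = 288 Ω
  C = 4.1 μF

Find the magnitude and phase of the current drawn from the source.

Step 1 — Angular frequency: ω = 2π·f = 2π·100 = 628.3 rad/s.
Step 2 — Component impedances:
  R: Z = R = 288 Ω
  C: Z = 1/(jωC) = -j/(ω·C) = 0 - j388.2 Ω
Step 3 — Series combination: Z_total = R + C = 288 - j388.2 Ω = 483.4∠-53.4° Ω.
Step 4 — Source phasor: V = 93.6∠-50.3° V = 59.79 - j72.02 V.
Step 5 — Ohm's law: I = V / Z_total = (59.79 - j72.02) / (288 - j388.2) = 0.1934 + j0.01057 A.
Step 6 — Convert to polar: |I| = 0.1936 A, ∠I = 3.1°.

I = 0.1936∠3.1° A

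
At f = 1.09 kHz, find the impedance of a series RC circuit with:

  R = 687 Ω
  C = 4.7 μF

Step 1 — Angular frequency: ω = 2π·f = 2π·1090 = 6849 rad/s.
Step 2 — Component impedances:
  R: Z = R = 687 Ω
  C: Z = 1/(jωC) = -j/(ω·C) = 0 - j31.07 Ω
Step 3 — Series combination: Z_total = R + C = 687 - j31.07 Ω = 687.7∠-2.6° Ω.

Z = 687 - j31.07 Ω = 687.7∠-2.6° Ω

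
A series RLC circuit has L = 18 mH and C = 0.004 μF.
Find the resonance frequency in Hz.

Step 1 — Resonance condition Im(Z)=0 gives ω₀ = 1/√(LC).
Step 2 — ω₀ = 1/√(0.018·4e-09) = 1.179e+05 rad/s.
Step 3 — f₀ = ω₀/(2π) = 1.876e+04 Hz.

f₀ = 1.876e+04 Hz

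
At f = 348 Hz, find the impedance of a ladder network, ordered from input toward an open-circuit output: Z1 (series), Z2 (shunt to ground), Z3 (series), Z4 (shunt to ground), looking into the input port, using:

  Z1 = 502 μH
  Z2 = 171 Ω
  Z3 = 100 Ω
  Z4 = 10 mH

Step 1 — Angular frequency: ω = 2π·f = 2π·348 = 2187 rad/s.
Step 2 — Component impedances:
  Z1: Z = jωL = j·2187·0.000502 = 0 + j1.098 Ω
  Z2: Z = R = 171 Ω
  Z3: Z = R = 100 Ω
  Z4: Z = jωL = j·2187·0.01 = 0 + j21.87 Ω
Step 3 — Ladder network (open output): work backward from the far end, alternating series and parallel combinations. Z_in = 63.8 + j9.747 Ω = 64.54∠8.7° Ω.

Z = 63.8 + j9.747 Ω = 64.54∠8.7° Ω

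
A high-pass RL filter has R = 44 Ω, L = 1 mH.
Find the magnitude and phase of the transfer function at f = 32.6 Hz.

Step 1 — Angular frequency: ω = 2π·32.6 = 204.8 rad/s.
Step 2 — Transfer function: H(jω) = jωL/(R + jωL).
Step 3 — Numerator jωL = j·0.2048; denominator R + jωL = 44 + j0.2048.
Step 4 — H = 2.167e-05 + j0.004655.
Step 5 — Magnitude: |H| = 0.004655 (-46.6 dB); phase: φ = 89.7°.

|H| = 0.004655 (-46.6 dB), φ = 89.7°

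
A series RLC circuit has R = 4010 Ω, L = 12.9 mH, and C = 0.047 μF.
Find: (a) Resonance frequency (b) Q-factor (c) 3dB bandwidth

Step 1 — Resonance: ω₀ = 1/√(LC) = 1/√(0.0129·4.7e-08) = 4.061e+04 rad/s.
Step 2 — f₀ = ω₀/(2π) = 6464 Hz.
Step 3 — Series Q: Q = ω₀L/R = 4.061e+04·0.0129/4010 = 0.1306.
Step 4 — Bandwidth: Δω = ω₀/Q = 3.109e+05 rad/s; BW = Δω/(2π) = 4.947e+04 Hz.

(a) f₀ = 6464 Hz  (b) Q = 0.1306  (c) BW = 4.947e+04 Hz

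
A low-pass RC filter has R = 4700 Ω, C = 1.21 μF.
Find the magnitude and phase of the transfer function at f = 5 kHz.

Step 1 — Angular frequency: ω = 2π·5000 = 3.142e+04 rad/s.
Step 2 — Transfer function: H(jω) = 1/(1 + jωRC).
Step 3 — Denominator: 1 + jωRC = 1 + j·3.142e+04·4700·1.21e-06 = 1 + j178.7.
Step 4 — H = 3.133e-05 - j0.005597.
Step 5 — Magnitude: |H| = 0.005597 (-45.0 dB); phase: φ = -89.7°.

|H| = 0.005597 (-45.0 dB), φ = -89.7°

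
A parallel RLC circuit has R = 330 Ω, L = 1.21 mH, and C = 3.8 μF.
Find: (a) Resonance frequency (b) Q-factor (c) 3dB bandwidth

Step 1 — Resonance: ω₀ = 1/√(LC) = 1/√(0.00121·3.8e-06) = 1.475e+04 rad/s.
Step 2 — f₀ = ω₀/(2π) = 2347 Hz.
Step 3 — Parallel Q: Q = R/(ω₀L) = 330/(1.475e+04·0.00121) = 18.49.
Step 4 — Bandwidth: Δω = ω₀/Q = 797.4 rad/s; BW = Δω/(2π) = 126.9 Hz.

(a) f₀ = 2347 Hz  (b) Q = 18.49  (c) BW = 126.9 Hz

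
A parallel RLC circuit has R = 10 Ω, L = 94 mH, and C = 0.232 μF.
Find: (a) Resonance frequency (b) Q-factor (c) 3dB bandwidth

Step 1 — Resonance: ω₀ = 1/√(LC) = 1/√(0.094·2.32e-07) = 6772 rad/s.
Step 2 — f₀ = ω₀/(2π) = 1078 Hz.
Step 3 — Parallel Q: Q = R/(ω₀L) = 10/(6772·0.094) = 0.01571.
Step 4 — Bandwidth: Δω = ω₀/Q = 4.31e+05 rad/s; BW = Δω/(2π) = 6.86e+04 Hz.

(a) f₀ = 1078 Hz  (b) Q = 0.01571  (c) BW = 6.86e+04 Hz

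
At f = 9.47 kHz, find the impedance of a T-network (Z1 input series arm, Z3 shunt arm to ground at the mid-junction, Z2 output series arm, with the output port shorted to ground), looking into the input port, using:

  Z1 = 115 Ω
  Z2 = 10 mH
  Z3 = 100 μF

Step 1 — Angular frequency: ω = 2π·f = 2π·9470 = 5.95e+04 rad/s.
Step 2 — Component impedances:
  Z1: Z = R = 115 Ω
  Z2: Z = jωL = j·5.95e+04·0.01 = 0 + j595 Ω
  Z3: Z = 1/(jωC) = -j/(ω·C) = 0 - j0.1681 Ω
Step 3 — With the output port shorted to ground, the output series arm Z2 runs from the junction to ground; the shunt arm Z3 also runs from the junction to ground. They appear in parallel: Z3 || Z2 = 0 - j0.1681 Ω.
Step 4 — Series with input arm Z1: Z_in = Z1 + (Z3 || Z2) = 115 - j0.1681 Ω = 115∠-0.1° Ω.

Z = 115 - j0.1681 Ω = 115∠-0.1° Ω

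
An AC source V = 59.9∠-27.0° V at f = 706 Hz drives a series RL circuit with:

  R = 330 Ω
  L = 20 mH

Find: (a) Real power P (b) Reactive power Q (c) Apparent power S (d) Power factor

Step 1 — Angular frequency: ω = 2π·f = 2π·706 = 4436 rad/s.
Step 2 — Component impedances:
  R: Z = R = 330 Ω
  L: Z = jωL = j·4436·0.02 = 0 + j88.72 Ω
Step 3 — Series combination: Z_total = R + L = 330 + j88.72 Ω = 341.7∠15.0° Ω.
Step 4 — Source phasor: V = 59.9∠-27.0° V = 53.37 - j27.19 V.
Step 5 — Current: I = V / Z = 0.1302 - j0.1174 A = 0.1753∠-42.0° A.
Step 6 — Complex power: S = V·I* = 10.14 + j2.726 VA.
Step 7 — Real power: P = Re(S) = 10.14 W.
Step 8 — Reactive power: Q = Im(S) = 2.726 VAR.
Step 9 — Apparent power: |S| = 10.5 VA.
Step 10 — Power factor: PF = P/|S| = 0.9657 (lagging).

(a) P = 10.14 W  (b) Q = 2.726 VAR  (c) S = 10.5 VA  (d) PF = 0.9657 (lagging)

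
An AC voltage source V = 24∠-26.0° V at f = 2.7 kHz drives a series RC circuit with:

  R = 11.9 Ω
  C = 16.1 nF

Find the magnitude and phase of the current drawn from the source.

Step 1 — Angular frequency: ω = 2π·f = 2π·2700 = 1.696e+04 rad/s.
Step 2 — Component impedances:
  R: Z = R = 11.9 Ω
  C: Z = 1/(jωC) = -j/(ω·C) = 0 - j3661 Ω
Step 3 — Series combination: Z_total = R + C = 11.9 - j3661 Ω = 3661∠-89.8° Ω.
Step 4 — Source phasor: V = 24∠-26.0° V = 21.57 - j10.52 V.
Step 5 — Ohm's law: I = V / Z_total = (21.57 - j10.52) / (11.9 - j3661) = 0.002893 + j0.005882 A.
Step 6 — Convert to polar: |I| = 0.006555 A, ∠I = 63.8°.

I = 0.006555∠63.8° A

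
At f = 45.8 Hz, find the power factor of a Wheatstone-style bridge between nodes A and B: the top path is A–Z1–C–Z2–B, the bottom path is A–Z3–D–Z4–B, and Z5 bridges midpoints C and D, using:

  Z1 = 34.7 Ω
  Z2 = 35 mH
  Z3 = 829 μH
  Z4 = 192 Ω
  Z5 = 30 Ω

Step 1 — Angular frequency: ω = 2π·f = 2π·45.8 = 287.8 rad/s.
Step 2 — Component impedances:
  Z1: Z = R = 34.7 Ω
  Z2: Z = jωL = j·287.8·0.035 = 0 + j10.07 Ω
  Z3: Z = jωL = j·287.8·0.000829 = 0 + j0.2386 Ω
  Z4: Z = R = 192 Ω
  Z5: Z = R = 30 Ω
Step 3 — Bridge requires nodal analysis (the Z5 bridge couples midpoints C and D, so the two paths cannot be reduced to a simple series/parallel combination). Setting node B to ground and injecting 1 A at node A, the 3-node admittance system at A, C, D solves to V_A = Z_AB = 15.25 + j8.633 Ω = 17.53∠29.5° Ω.
Step 4 — Power factor: PF = cos(φ) = Re(Z)/|Z| = 15.254/17.528 = 0.8703.
Step 5 — Type: Im(Z) = 8.633 ⇒ lagging (phase φ = 29.5°).

PF = 0.8703 (lagging, φ = 29.5°)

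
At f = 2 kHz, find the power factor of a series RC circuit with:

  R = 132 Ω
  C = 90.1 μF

Step 1 — Angular frequency: ω = 2π·f = 2π·2000 = 1.257e+04 rad/s.
Step 2 — Component impedances:
  R: Z = R = 132 Ω
  C: Z = 1/(jωC) = -j/(ω·C) = 0 - j0.8832 Ω
Step 3 — Series combination: Z_total = R + C = 132 - j0.8832 Ω = 132∠-0.4° Ω.
Step 4 — Power factor: PF = cos(φ) = Re(Z)/|Z| = 132/132 = 1.
Step 5 — Type: Im(Z) = -0.8832 ⇒ leading (phase φ = -0.4°).

PF = 1 (leading, φ = -0.4°)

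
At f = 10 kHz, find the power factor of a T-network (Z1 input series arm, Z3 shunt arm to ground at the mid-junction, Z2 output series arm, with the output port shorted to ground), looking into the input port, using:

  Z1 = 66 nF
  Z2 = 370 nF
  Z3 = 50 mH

Step 1 — Angular frequency: ω = 2π·f = 2π·1e+04 = 6.283e+04 rad/s.
Step 2 — Component impedances:
  Z1: Z = 1/(jωC) = -j/(ω·C) = 0 - j241.1 Ω
  Z2: Z = 1/(jωC) = -j/(ω·C) = 0 - j43.01 Ω
  Z3: Z = jωL = j·6.283e+04·0.05 = 0 + j3142 Ω
Step 3 — With the output port shorted to ground, the output series arm Z2 runs from the junction to ground; the shunt arm Z3 also runs from the junction to ground. They appear in parallel: Z3 || Z2 = 0 - j43.61 Ω.
Step 4 — Series with input arm Z1: Z_in = Z1 + (Z3 || Z2) = 0 - j284.8 Ω = 284.8∠-90.0° Ω.
Step 5 — Power factor: PF = cos(φ) = Re(Z)/|Z| = 0/284.8 = 0.
Step 6 — Type: Im(Z) = -284.8 ⇒ leading (phase φ = -90.0°).

PF = 0 (leading, φ = -90.0°)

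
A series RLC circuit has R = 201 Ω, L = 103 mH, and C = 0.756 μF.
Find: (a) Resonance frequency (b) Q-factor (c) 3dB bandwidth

Step 1 — Resonance: ω₀ = 1/√(LC) = 1/√(0.103·7.56e-07) = 3584 rad/s.
Step 2 — f₀ = ω₀/(2π) = 570.3 Hz.
Step 3 — Series Q: Q = ω₀L/R = 3584·0.103/201 = 1.836.
Step 4 — Bandwidth: Δω = ω₀/Q = 1951 rad/s; BW = Δω/(2π) = 310.6 Hz.

(a) f₀ = 570.3 Hz  (b) Q = 1.836  (c) BW = 310.6 Hz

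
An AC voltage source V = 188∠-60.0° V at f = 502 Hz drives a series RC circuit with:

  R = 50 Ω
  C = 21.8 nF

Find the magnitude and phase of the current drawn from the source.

Step 1 — Angular frequency: ω = 2π·f = 2π·502 = 3154 rad/s.
Step 2 — Component impedances:
  R: Z = R = 50 Ω
  C: Z = 1/(jωC) = -j/(ω·C) = 0 - j1.454e+04 Ω
Step 3 — Series combination: Z_total = R + C = 50 - j1.454e+04 Ω = 1.454e+04∠-89.8° Ω.
Step 4 — Source phasor: V = 188∠-60.0° V = 94 - j162.8 V.
Step 5 — Ohm's law: I = V / Z_total = (94 - j162.8) / (50 - j1.454e+04) = 0.01122 + j0.006425 A.
Step 6 — Convert to polar: |I| = 0.01293 A, ∠I = 29.8°.

I = 0.01293∠29.8° A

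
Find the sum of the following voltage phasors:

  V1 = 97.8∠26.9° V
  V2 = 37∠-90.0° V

Step 1 — Convert each phasor to rectangular form:
  V1 = 97.8·(cos(26.9°) + j·sin(26.9°)) = 87.22 + j44.25 V
  V2 = 37·(cos(-90.0°) + j·sin(-90.0°)) = 0 - j37 V
Step 2 — Sum components: V_total = 87.22 + j7.248 V.
Step 3 — Convert to polar: |V_total| = 87.52 V, ∠V_total = 4.8°.

V_total = 87.52∠4.8° V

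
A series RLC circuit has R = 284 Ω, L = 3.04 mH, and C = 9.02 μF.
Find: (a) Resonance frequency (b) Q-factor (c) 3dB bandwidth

Step 1 — Resonance: ω₀ = 1/√(LC) = 1/√(0.00304·9.02e-06) = 6039 rad/s.
Step 2 — f₀ = ω₀/(2π) = 961.1 Hz.
Step 3 — Series Q: Q = ω₀L/R = 6039·0.00304/284 = 0.06464.
Step 4 — Bandwidth: Δω = ω₀/Q = 9.342e+04 rad/s; BW = Δω/(2π) = 1.487e+04 Hz.

(a) f₀ = 961.1 Hz  (b) Q = 0.06464  (c) BW = 1.487e+04 Hz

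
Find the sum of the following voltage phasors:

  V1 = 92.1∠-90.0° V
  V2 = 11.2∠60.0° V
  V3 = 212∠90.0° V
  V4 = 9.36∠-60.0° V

Step 1 — Convert each phasor to rectangular form:
  V1 = 92.1·(cos(-90.0°) + j·sin(-90.0°)) = 0 - j92.1 V
  V2 = 11.2·(cos(60.0°) + j·sin(60.0°)) = 5.6 + j9.699 V
  V3 = 212·(cos(90.0°) + j·sin(90.0°)) = 0 + j212 V
  V4 = 9.36·(cos(-60.0°) + j·sin(-60.0°)) = 4.68 - j8.106 V
Step 2 — Sum components: V_total = 10.28 + j121.5 V.
Step 3 — Convert to polar: |V_total| = 121.9 V, ∠V_total = 85.2°.

V_total = 121.9∠85.2° V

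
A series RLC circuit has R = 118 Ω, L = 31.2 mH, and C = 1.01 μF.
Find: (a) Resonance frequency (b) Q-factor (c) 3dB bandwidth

Step 1 — Resonance: ω₀ = 1/√(LC) = 1/√(0.0312·1.01e-06) = 5633 rad/s.
Step 2 — f₀ = ω₀/(2π) = 896.6 Hz.
Step 3 — Series Q: Q = ω₀L/R = 5633·0.0312/118 = 1.489.
Step 4 — Bandwidth: Δω = ω₀/Q = 3782 rad/s; BW = Δω/(2π) = 601.9 Hz.

(a) f₀ = 896.6 Hz  (b) Q = 1.489  (c) BW = 601.9 Hz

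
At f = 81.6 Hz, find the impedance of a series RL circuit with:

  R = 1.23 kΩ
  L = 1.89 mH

Step 1 — Angular frequency: ω = 2π·f = 2π·81.6 = 512.7 rad/s.
Step 2 — Component impedances:
  R: Z = R = 1230 Ω
  L: Z = jωL = j·512.7·0.00189 = 0 + j0.969 Ω
Step 3 — Series combination: Z_total = R + L = 1230 + j0.969 Ω = 1230∠0.0° Ω.

Z = 1230 + j0.969 Ω = 1230∠0.0° Ω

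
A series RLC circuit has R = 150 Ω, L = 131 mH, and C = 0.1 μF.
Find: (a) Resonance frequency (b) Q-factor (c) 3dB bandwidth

Step 1 — Resonance: ω₀ = 1/√(LC) = 1/√(0.131·1e-07) = 8737 rad/s.
Step 2 — f₀ = ω₀/(2π) = 1391 Hz.
Step 3 — Series Q: Q = ω₀L/R = 8737·0.131/150 = 7.63.
Step 4 — Bandwidth: Δω = ω₀/Q = 1145 rad/s; BW = Δω/(2π) = 182.2 Hz.

(a) f₀ = 1391 Hz  (b) Q = 7.63  (c) BW = 182.2 Hz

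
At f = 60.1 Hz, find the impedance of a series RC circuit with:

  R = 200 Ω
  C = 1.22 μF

Step 1 — Angular frequency: ω = 2π·f = 2π·60.1 = 377.6 rad/s.
Step 2 — Component impedances:
  R: Z = R = 200 Ω
  C: Z = 1/(jωC) = -j/(ω·C) = 0 - j2171 Ω
Step 3 — Series combination: Z_total = R + C = 200 - j2171 Ω = 2180∠-84.7° Ω.

Z = 200 - j2171 Ω = 2180∠-84.7° Ω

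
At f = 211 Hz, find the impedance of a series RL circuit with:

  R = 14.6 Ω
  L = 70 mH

Step 1 — Angular frequency: ω = 2π·f = 2π·211 = 1326 rad/s.
Step 2 — Component impedances:
  R: Z = R = 14.6 Ω
  L: Z = jωL = j·1326·0.07 = 0 + j92.8 Ω
Step 3 — Series combination: Z_total = R + L = 14.6 + j92.8 Ω = 93.94∠81.1° Ω.

Z = 14.6 + j92.8 Ω = 93.94∠81.1° Ω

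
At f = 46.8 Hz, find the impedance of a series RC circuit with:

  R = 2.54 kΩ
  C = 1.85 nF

Step 1 — Angular frequency: ω = 2π·f = 2π·46.8 = 294.1 rad/s.
Step 2 — Component impedances:
  R: Z = R = 2540 Ω
  C: Z = 1/(jωC) = -j/(ω·C) = 0 - j1.838e+06 Ω
Step 3 — Series combination: Z_total = R + C = 2540 - j1.838e+06 Ω = 1.838e+06∠-89.9° Ω.

Z = 2540 - j1.838e+06 Ω = 1.838e+06∠-89.9° Ω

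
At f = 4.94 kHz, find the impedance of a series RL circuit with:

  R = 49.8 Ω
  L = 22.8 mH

Step 1 — Angular frequency: ω = 2π·f = 2π·4940 = 3.104e+04 rad/s.
Step 2 — Component impedances:
  R: Z = R = 49.8 Ω
  L: Z = jωL = j·3.104e+04·0.0228 = 0 + j707.7 Ω
Step 3 — Series combination: Z_total = R + L = 49.8 + j707.7 Ω = 709.4∠86.0° Ω.

Z = 49.8 + j707.7 Ω = 709.4∠86.0° Ω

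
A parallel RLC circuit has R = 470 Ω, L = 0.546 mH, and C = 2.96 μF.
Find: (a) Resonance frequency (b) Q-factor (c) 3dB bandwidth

Step 1 — Resonance: ω₀ = 1/√(LC) = 1/√(0.000546·2.96e-06) = 2.487e+04 rad/s.
Step 2 — f₀ = ω₀/(2π) = 3959 Hz.
Step 3 — Parallel Q: Q = R/(ω₀L) = 470/(2.487e+04·0.000546) = 34.61.
Step 4 — Bandwidth: Δω = ω₀/Q = 718.8 rad/s; BW = Δω/(2π) = 114.4 Hz.

(a) f₀ = 3959 Hz  (b) Q = 34.61  (c) BW = 114.4 Hz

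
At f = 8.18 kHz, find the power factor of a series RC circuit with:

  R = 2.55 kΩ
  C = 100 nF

Step 1 — Angular frequency: ω = 2π·f = 2π·8180 = 5.14e+04 rad/s.
Step 2 — Component impedances:
  R: Z = R = 2550 Ω
  C: Z = 1/(jωC) = -j/(ω·C) = 0 - j194.6 Ω
Step 3 — Series combination: Z_total = R + C = 2550 - j194.6 Ω = 2557∠-4.4° Ω.
Step 4 — Power factor: PF = cos(φ) = Re(Z)/|Z| = 2550/2557.4 = 0.9971.
Step 5 — Type: Im(Z) = -194.6 ⇒ leading (phase φ = -4.4°).

PF = 0.9971 (leading, φ = -4.4°)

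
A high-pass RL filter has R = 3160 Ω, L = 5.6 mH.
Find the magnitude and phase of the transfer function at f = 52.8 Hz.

Step 1 — Angular frequency: ω = 2π·52.8 = 331.8 rad/s.
Step 2 — Transfer function: H(jω) = jωL/(R + jωL).
Step 3 — Numerator jωL = j·1.858; denominator R + jωL = 3160 + j1.858.
Step 4 — H = 3.456e-07 + j0.0005879.
Step 5 — Magnitude: |H| = 0.0005879 (-64.6 dB); phase: φ = 90.0°.

|H| = 0.0005879 (-64.6 dB), φ = 90.0°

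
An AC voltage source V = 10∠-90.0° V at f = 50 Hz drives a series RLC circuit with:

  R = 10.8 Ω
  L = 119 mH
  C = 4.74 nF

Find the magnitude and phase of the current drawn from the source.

Step 1 — Angular frequency: ω = 2π·f = 2π·50 = 314.2 rad/s.
Step 2 — Component impedances:
  R: Z = R = 10.8 Ω
  L: Z = jωL = j·314.2·0.119 = 0 + j37.38 Ω
  C: Z = 1/(jωC) = -j/(ω·C) = 0 - j6.715e+05 Ω
Step 3 — Series combination: Z_total = R + L + C = 10.8 - j6.715e+05 Ω = 6.715e+05∠-90.0° Ω.
Step 4 — Source phasor: V = 10∠-90.0° V = 0 - j10 V.
Step 5 — Ohm's law: I = V / Z_total = (0 - j10) / (10.8 - j6.715e+05) = 1.489e-05 - j2.395e-10 A.
Step 6 — Convert to polar: |I| = 1.489e-05 A, ∠I = -0.0°.

I = 1.489e-05∠-0.0° A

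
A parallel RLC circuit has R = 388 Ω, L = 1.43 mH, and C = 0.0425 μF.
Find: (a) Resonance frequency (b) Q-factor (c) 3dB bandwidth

Step 1 — Resonance: ω₀ = 1/√(LC) = 1/√(0.00143·4.25e-08) = 1.283e+05 rad/s.
Step 2 — f₀ = ω₀/(2π) = 2.042e+04 Hz.
Step 3 — Parallel Q: Q = R/(ω₀L) = 388/(1.283e+05·0.00143) = 2.115.
Step 4 — Bandwidth: Δω = ω₀/Q = 6.064e+04 rad/s; BW = Δω/(2π) = 9652 Hz.

(a) f₀ = 2.042e+04 Hz  (b) Q = 2.115  (c) BW = 9652 Hz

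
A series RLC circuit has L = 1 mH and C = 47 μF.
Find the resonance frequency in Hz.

Step 1 — Resonance condition Im(Z)=0 gives ω₀ = 1/√(LC).
Step 2 — ω₀ = 1/√(0.001·4.7e-05) = 4613 rad/s.
Step 3 — f₀ = ω₀/(2π) = 734.1 Hz.

f₀ = 734.1 Hz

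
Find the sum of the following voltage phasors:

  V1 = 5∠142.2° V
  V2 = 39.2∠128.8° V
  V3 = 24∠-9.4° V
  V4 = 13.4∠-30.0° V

Step 1 — Convert each phasor to rectangular form:
  V1 = 5·(cos(142.2°) + j·sin(142.2°)) = -3.951 + j3.065 V
  V2 = 39.2·(cos(128.8°) + j·sin(128.8°)) = -24.56 + j30.55 V
  V3 = 24·(cos(-9.4°) + j·sin(-9.4°)) = 23.68 - j3.92 V
  V4 = 13.4·(cos(-30.0°) + j·sin(-30.0°)) = 11.6 - j6.7 V
Step 2 — Sum components: V_total = 6.769 + j22.99 V.
Step 3 — Convert to polar: |V_total| = 23.97 V, ∠V_total = 73.6°.

V_total = 23.97∠73.6° V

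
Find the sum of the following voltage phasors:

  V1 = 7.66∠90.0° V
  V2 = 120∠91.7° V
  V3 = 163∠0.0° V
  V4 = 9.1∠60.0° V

Step 1 — Convert each phasor to rectangular form:
  V1 = 7.66·(cos(90.0°) + j·sin(90.0°)) = 0 + j7.66 V
  V2 = 120·(cos(91.7°) + j·sin(91.7°)) = -3.56 + j119.9 V
  V3 = 163·(cos(0.0°) + j·sin(0.0°)) = 163 V
  V4 = 9.1·(cos(60.0°) + j·sin(60.0°)) = 4.55 + j7.881 V
Step 2 — Sum components: V_total = 164 + j135.5 V.
Step 3 — Convert to polar: |V_total| = 212.7 V, ∠V_total = 39.6°.

V_total = 212.7∠39.6° V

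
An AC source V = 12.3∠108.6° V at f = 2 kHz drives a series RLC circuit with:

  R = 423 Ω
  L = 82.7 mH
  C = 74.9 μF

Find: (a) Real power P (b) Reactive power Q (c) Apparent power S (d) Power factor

Step 1 — Angular frequency: ω = 2π·f = 2π·2000 = 1.257e+04 rad/s.
Step 2 — Component impedances:
  R: Z = R = 423 Ω
  L: Z = jωL = j·1.257e+04·0.0827 = 0 + j1039 Ω
  C: Z = 1/(jωC) = -j/(ω·C) = 0 - j1.062 Ω
Step 3 — Series combination: Z_total = R + L + C = 423 + j1038 Ω = 1121∠67.8° Ω.
Step 4 — Source phasor: V = 12.3∠108.6° V = -3.923 + j11.66 V.
Step 5 — Current: I = V / Z = 0.00831 + j0.007165 A = 0.01097∠40.8° A.
Step 6 — Complex power: S = V·I* = 0.05092 + j0.125 VA.
Step 7 — Real power: P = Re(S) = 0.05092 W.
Step 8 — Reactive power: Q = Im(S) = 0.125 VAR.
Step 9 — Apparent power: |S| = 0.135 VA.
Step 10 — Power factor: PF = P/|S| = 0.3773 (lagging).

(a) P = 0.05092 W  (b) Q = 0.125 VAR  (c) S = 0.135 VA  (d) PF = 0.3773 (lagging)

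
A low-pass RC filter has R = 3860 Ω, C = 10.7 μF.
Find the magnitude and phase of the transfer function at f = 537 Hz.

Step 1 — Angular frequency: ω = 2π·537 = 3374 rad/s.
Step 2 — Transfer function: H(jω) = 1/(1 + jωRC).
Step 3 — Denominator: 1 + jωRC = 1 + j·3374·3860·1.07e-05 = 1 + j139.4.
Step 4 — H = 5.149e-05 - j0.007176.
Step 5 — Magnitude: |H| = 0.007176 (-42.9 dB); phase: φ = -89.6°.

|H| = 0.007176 (-42.9 dB), φ = -89.6°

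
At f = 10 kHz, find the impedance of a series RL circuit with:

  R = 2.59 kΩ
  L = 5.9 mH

Step 1 — Angular frequency: ω = 2π·f = 2π·1e+04 = 6.283e+04 rad/s.
Step 2 — Component impedances:
  R: Z = R = 2590 Ω
  L: Z = jωL = j·6.283e+04·0.0059 = 0 + j370.7 Ω
Step 3 — Series combination: Z_total = R + L = 2590 + j370.7 Ω = 2616∠8.1° Ω.

Z = 2590 + j370.7 Ω = 2616∠8.1° Ω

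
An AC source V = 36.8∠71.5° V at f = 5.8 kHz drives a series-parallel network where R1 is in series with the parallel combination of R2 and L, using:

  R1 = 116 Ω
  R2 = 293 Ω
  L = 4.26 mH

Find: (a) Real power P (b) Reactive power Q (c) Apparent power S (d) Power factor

Step 1 — Angular frequency: ω = 2π·f = 2π·5800 = 3.644e+04 rad/s.
Step 2 — Component impedances:
  R1: Z = R = 116 Ω
  R2: Z = R = 293 Ω
  L: Z = jωL = j·3.644e+04·0.00426 = 0 + j155.2 Ω
Step 3 — Parallel branch: R2 || L = 1/(1/R2 + 1/L) = 64.23 + j121.2 Ω.
Step 4 — Series with R1: Z_total = R1 + (R2 || L) = 180.2 + j121.2 Ω = 217.2∠33.9° Ω.
Step 5 — Source phasor: V = 36.8∠71.5° V = 11.68 + j34.9 V.
Step 6 — Current: I = V / Z = 0.1343 + j0.1033 A = 0.1694∠37.6° A.
Step 7 — Complex power: S = V·I* = 5.174 + j3.48 VA.
Step 8 — Real power: P = Re(S) = 5.174 W.
Step 9 — Reactive power: Q = Im(S) = 3.48 VAR.
Step 10 — Apparent power: |S| = 6.235 VA.
Step 11 — Power factor: PF = P/|S| = 0.8298 (lagging).

(a) P = 5.174 W  (b) Q = 3.48 VAR  (c) S = 6.235 VA  (d) PF = 0.8298 (lagging)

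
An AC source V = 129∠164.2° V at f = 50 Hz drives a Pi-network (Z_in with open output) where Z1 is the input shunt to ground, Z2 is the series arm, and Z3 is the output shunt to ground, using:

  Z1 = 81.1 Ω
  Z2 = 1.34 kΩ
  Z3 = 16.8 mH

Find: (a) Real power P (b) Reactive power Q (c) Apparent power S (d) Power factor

Step 1 — Angular frequency: ω = 2π·f = 2π·50 = 314.2 rad/s.
Step 2 — Component impedances:
  Z1: Z = R = 81.1 Ω
  Z2: Z = R = 1340 Ω
  Z3: Z = jωL = j·314.2·0.0168 = 0 + j5.278 Ω
Step 3 — With open output, the series arm Z2 and the output shunt Z3 appear in series to ground: Z2 + Z3 = 1340 + j5.278 Ω.
Step 4 — Parallel with input shunt Z1: Z_in = Z1 || (Z2 + Z3) = 76.47 + j0.01719 Ω = 76.47∠0.0° Ω.
Step 5 — Source phasor: V = 129∠164.2° V = -124.1 + j35.12 V.
Step 6 — Current: I = V / Z = -1.623 + j0.4597 A = 1.687∠164.2° A.
Step 7 — Complex power: S = V·I* = 217.6 + j0.04891 VA.
Step 8 — Real power: P = Re(S) = 217.6 W.
Step 9 — Reactive power: Q = Im(S) = 0.04891 VAR.
Step 10 — Apparent power: |S| = 217.6 VA.
Step 11 — Power factor: PF = P/|S| = 1 (lagging).

(a) P = 217.6 W  (b) Q = 0.04891 VAR  (c) S = 217.6 VA  (d) PF = 1 (lagging)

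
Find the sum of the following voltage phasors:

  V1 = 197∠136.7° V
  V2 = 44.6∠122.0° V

Step 1 — Convert each phasor to rectangular form:
  V1 = 197·(cos(136.7°) + j·sin(136.7°)) = -143.4 + j135.1 V
  V2 = 44.6·(cos(122.0°) + j·sin(122.0°)) = -23.63 + j37.82 V
Step 2 — Sum components: V_total = -167 + j172.9 V.
Step 3 — Convert to polar: |V_total| = 240.4 V, ∠V_total = 134.0°.

V_total = 240.4∠134.0° V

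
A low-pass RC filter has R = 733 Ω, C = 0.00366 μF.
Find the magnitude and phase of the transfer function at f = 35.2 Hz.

Step 1 — Angular frequency: ω = 2π·35.2 = 221.2 rad/s.
Step 2 — Transfer function: H(jω) = 1/(1 + jωRC).
Step 3 — Denominator: 1 + jωRC = 1 + j·221.2·733·3.66e-09 = 1 + j0.0005933.
Step 4 — H = 1 - j0.0005933.
Step 5 — Magnitude: |H| = 1 (-0.0 dB); phase: φ = -0.0°.

|H| = 1 (-0.0 dB), φ = -0.0°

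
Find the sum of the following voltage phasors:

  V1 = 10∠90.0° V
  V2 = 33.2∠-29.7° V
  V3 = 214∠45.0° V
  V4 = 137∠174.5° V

Step 1 — Convert each phasor to rectangular form:
  V1 = 10·(cos(90.0°) + j·sin(90.0°)) = 0 + j10 V
  V2 = 33.2·(cos(-29.7°) + j·sin(-29.7°)) = 28.84 - j16.45 V
  V3 = 214·(cos(45.0°) + j·sin(45.0°)) = 151.3 + j151.3 V
  V4 = 137·(cos(174.5°) + j·sin(174.5°)) = -136.4 + j13.13 V
Step 2 — Sum components: V_total = 43.79 + j158 V.
Step 3 — Convert to polar: |V_total| = 164 V, ∠V_total = 74.5°.

V_total = 164∠74.5° V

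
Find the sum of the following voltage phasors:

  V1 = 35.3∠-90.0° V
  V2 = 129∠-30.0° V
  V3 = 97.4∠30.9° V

Step 1 — Convert each phasor to rectangular form:
  V1 = 35.3·(cos(-90.0°) + j·sin(-90.0°)) = 0 - j35.3 V
  V2 = 129·(cos(-30.0°) + j·sin(-30.0°)) = 111.7 - j64.5 V
  V3 = 97.4·(cos(30.9°) + j·sin(30.9°)) = 83.58 + j50.02 V
Step 2 — Sum components: V_total = 195.3 - j49.78 V.
Step 3 — Convert to polar: |V_total| = 201.5 V, ∠V_total = -14.3°.

V_total = 201.5∠-14.3° V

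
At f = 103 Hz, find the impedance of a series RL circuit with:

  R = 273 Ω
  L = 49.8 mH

Step 1 — Angular frequency: ω = 2π·f = 2π·103 = 647.2 rad/s.
Step 2 — Component impedances:
  R: Z = R = 273 Ω
  L: Z = jωL = j·647.2·0.0498 = 0 + j32.23 Ω
Step 3 — Series combination: Z_total = R + L = 273 + j32.23 Ω = 274.9∠6.7° Ω.

Z = 273 + j32.23 Ω = 274.9∠6.7° Ω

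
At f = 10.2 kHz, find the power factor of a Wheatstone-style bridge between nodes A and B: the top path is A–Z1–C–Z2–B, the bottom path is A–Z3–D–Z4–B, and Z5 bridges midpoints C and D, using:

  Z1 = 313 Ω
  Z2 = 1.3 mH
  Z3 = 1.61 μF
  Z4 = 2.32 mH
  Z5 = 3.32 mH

Step 1 — Angular frequency: ω = 2π·f = 2π·1.02e+04 = 6.409e+04 rad/s.
Step 2 — Component impedances:
  Z1: Z = R = 313 Ω
  Z2: Z = jωL = j·6.409e+04·0.0013 = 0 + j83.32 Ω
  Z3: Z = 1/(jωC) = -j/(ω·C) = 0 - j9.692 Ω
  Z4: Z = jωL = j·6.409e+04·0.00232 = 0 + j148.7 Ω
  Z5: Z = jωL = j·6.409e+04·0.00332 = 0 + j212.8 Ω
Step 3 — Bridge requires nodal analysis (the Z5 bridge couples midpoints C and D, so the two paths cannot be reduced to a simple series/parallel combination). Setting node B to ground and injecting 1 A at node A, the 3-node admittance system at A, C, D solves to V_A = Z_AB = 10.92 + j85.76 Ω = 86.45∠82.7° Ω.
Step 4 — Power factor: PF = cos(φ) = Re(Z)/|Z| = 10.92/86.45 = 0.1263.
Step 5 — Type: Im(Z) = 85.76 ⇒ lagging (phase φ = 82.7°).

PF = 0.1263 (lagging, φ = 82.7°)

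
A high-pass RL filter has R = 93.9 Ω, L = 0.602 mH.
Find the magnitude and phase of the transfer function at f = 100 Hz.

Step 1 — Angular frequency: ω = 2π·100 = 628.3 rad/s.
Step 2 — Transfer function: H(jω) = jωL/(R + jωL).
Step 3 — Numerator jωL = j·0.3782; denominator R + jωL = 93.9 + j0.3782.
Step 4 — H = 1.623e-05 + j0.004028.
Step 5 — Magnitude: |H| = 0.004028 (-47.9 dB); phase: φ = 89.8°.

|H| = 0.004028 (-47.9 dB), φ = 89.8°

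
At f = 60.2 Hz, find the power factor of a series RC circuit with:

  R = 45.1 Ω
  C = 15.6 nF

Step 1 — Angular frequency: ω = 2π·f = 2π·60.2 = 378.2 rad/s.
Step 2 — Component impedances:
  R: Z = R = 45.1 Ω
  C: Z = 1/(jωC) = -j/(ω·C) = 0 - j1.695e+05 Ω
Step 3 — Series combination: Z_total = R + C = 45.1 - j1.695e+05 Ω = 1.695e+05∠-90.0° Ω.
Step 4 — Power factor: PF = cos(φ) = Re(Z)/|Z| = 45.1/1.695e+05 = 0.0002661.
Step 5 — Type: Im(Z) = -1.695e+05 ⇒ leading (phase φ = -90.0°).

PF = 0.0002661 (leading, φ = -90.0°)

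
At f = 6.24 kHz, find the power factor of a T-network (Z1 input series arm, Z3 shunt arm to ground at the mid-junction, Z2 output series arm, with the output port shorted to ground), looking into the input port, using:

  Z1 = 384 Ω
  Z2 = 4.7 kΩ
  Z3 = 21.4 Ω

Step 1 — Angular frequency: ω = 2π·f = 2π·6240 = 3.921e+04 rad/s.
Step 2 — Component impedances:
  Z1: Z = R = 384 Ω
  Z2: Z = R = 4700 Ω
  Z3: Z = R = 21.4 Ω
Step 3 — With the output port shorted to ground, the output series arm Z2 runs from the junction to ground; the shunt arm Z3 also runs from the junction to ground. They appear in parallel: Z3 || Z2 = 21.3 Ω.
Step 4 — Series with input arm Z1: Z_in = Z1 + (Z3 || Z2) = 405.3 Ω = 405.3∠0.0° Ω.
Step 5 — Power factor: PF = cos(φ) = Re(Z)/|Z| = 405.3/405.3 = 1.
Step 6 — Type: Im(Z) = 0 ⇒ unity (phase φ = 0.0°).

PF = 1 (unity, φ = 0.0°)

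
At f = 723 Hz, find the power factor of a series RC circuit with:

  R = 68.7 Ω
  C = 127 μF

Step 1 — Angular frequency: ω = 2π·f = 2π·723 = 4543 rad/s.
Step 2 — Component impedances:
  R: Z = R = 68.7 Ω
  C: Z = 1/(jωC) = -j/(ω·C) = 0 - j1.733 Ω
Step 3 — Series combination: Z_total = R + C = 68.7 - j1.733 Ω = 68.72∠-1.4° Ω.
Step 4 — Power factor: PF = cos(φ) = Re(Z)/|Z| = 68.7/68.72 = 0.9997.
Step 5 — Type: Im(Z) = -1.733 ⇒ leading (phase φ = -1.4°).

PF = 0.9997 (leading, φ = -1.4°)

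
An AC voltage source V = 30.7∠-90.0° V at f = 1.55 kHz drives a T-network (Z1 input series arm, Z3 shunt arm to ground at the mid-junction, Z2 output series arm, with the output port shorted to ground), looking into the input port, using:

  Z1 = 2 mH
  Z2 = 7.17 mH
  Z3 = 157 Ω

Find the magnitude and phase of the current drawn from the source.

Step 1 — Angular frequency: ω = 2π·f = 2π·1550 = 9739 rad/s.
Step 2 — Component impedances:
  Z1: Z = jωL = j·9739·0.002 = 0 + j19.48 Ω
  Z2: Z = jωL = j·9739·0.00717 = 0 + j69.83 Ω
  Z3: Z = R = 157 Ω
Step 3 — With the output port shorted to ground, the output series arm Z2 runs from the junction to ground; the shunt arm Z3 also runs from the junction to ground. They appear in parallel: Z3 || Z2 = 25.93 + j58.3 Ω.
Step 4 — Series with input arm Z1: Z_in = Z1 + (Z3 || Z2) = 25.93 + j77.77 Ω = 81.98∠71.6° Ω.
Step 5 — Source phasor: V = 30.7∠-90.0° V = 0 - j30.7 V.
Step 6 — Ohm's law: I = V / Z_total = (0 - j30.7) / (25.93 + j77.77) = -0.3553 - j0.1184 A.
Step 7 — Convert to polar: |I| = 0.3745 A, ∠I = -161.6°.

I = 0.3745∠-161.6° A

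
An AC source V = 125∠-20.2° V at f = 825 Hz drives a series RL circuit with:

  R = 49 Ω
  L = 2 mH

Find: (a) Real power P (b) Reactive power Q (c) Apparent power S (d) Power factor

Step 1 — Angular frequency: ω = 2π·f = 2π·825 = 5184 rad/s.
Step 2 — Component impedances:
  R: Z = R = 49 Ω
  L: Z = jωL = j·5184·0.002 = 0 + j10.37 Ω
Step 3 — Series combination: Z_total = R + L = 49 + j10.37 Ω = 50.08∠11.9° Ω.
Step 4 — Source phasor: V = 125∠-20.2° V = 117.3 - j43.16 V.
Step 5 — Current: I = V / Z = 2.113 - j1.328 A = 2.496∠-32.1° A.
Step 6 — Complex power: S = V·I* = 305.2 + j64.58 VA.
Step 7 — Real power: P = Re(S) = 305.2 W.
Step 8 — Reactive power: Q = Im(S) = 64.58 VAR.
Step 9 — Apparent power: |S| = 312 VA.
Step 10 — Power factor: PF = P/|S| = 0.9783 (lagging).

(a) P = 305.2 W  (b) Q = 64.58 VAR  (c) S = 312 VA  (d) PF = 0.9783 (lagging)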